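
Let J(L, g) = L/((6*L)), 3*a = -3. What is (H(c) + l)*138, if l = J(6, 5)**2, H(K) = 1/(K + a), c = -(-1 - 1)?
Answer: 851/6 ≈ 141.83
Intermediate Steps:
a = -1 (a = (1/3)*(-3) = -1)
c = 2 (c = -1*(-2) = 2)
H(K) = 1/(-1 + K) (H(K) = 1/(K - 1) = 1/(-1 + K))
J(L, g) = 1/6 (J(L, g) = L*(1/(6*L)) = 1/6)
l = 1/36 (l = (1/6)**2 = 1/36 ≈ 0.027778)
(H(c) + l)*138 = (1/(-1 + 2) + 1/36)*138 = (1/1 + 1/36)*138 = (1 + 1/36)*138 = (37/36)*138 = 851/6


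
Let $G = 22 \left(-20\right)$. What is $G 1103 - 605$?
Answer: $-485925$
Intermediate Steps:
$G = -440$
$G 1103 - 605 = \left(-440\right) 1103 - 605 = -485320 - 605 = -485925$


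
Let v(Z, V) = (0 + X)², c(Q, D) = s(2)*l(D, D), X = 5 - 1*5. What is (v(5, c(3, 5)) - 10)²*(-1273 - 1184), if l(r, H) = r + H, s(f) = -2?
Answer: -245700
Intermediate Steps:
X = 0 (X = 5 - 5 = 0)
l(r, H) = H + r
c(Q, D) = -4*D (c(Q, D) = -2*(D + D) = -4*D)
v(Z, V) = 0 (v(Z, V) = (0 + 0)² = 0² = 0)
(v(5, c(3, 5)) - 10)²*(-1273 - 1184) = (0 - 10)²*(-1273 - 1184) = (-10)²*(-2457) = 100*(-2457) = -245700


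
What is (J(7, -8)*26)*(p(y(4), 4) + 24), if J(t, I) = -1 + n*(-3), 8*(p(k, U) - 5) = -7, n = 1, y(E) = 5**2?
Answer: -2925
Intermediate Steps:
y(E) = 25
p(k, U) = 33/8 (p(k, U) = 5 + (1/8)*(-7) = 5 - 7/8 = 33/8)
J(t, I) = -4 (J(t, I) = -1 + 1*(-3) = -1 - 3 = -4)
(J(7, -8)*26)*(p(y(4), 4) + 24) = (-4*26)*(33/8 + 24) = -104*225/8 = -2925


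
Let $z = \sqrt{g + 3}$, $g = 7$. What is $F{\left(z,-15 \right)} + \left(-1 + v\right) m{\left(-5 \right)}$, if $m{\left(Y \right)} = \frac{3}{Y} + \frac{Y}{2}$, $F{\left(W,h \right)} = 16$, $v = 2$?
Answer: $\frac{129}{10} \approx 12.9$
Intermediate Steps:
$z = \sqrt{10}$ ($z = \sqrt{7 + 3} = \sqrt{10} \approx 3.1623$)
$m{\left(Y \right)} = \frac{Y}{2} + \frac{3}{Y}$ ($m{\left(Y \right)} = \frac{3}{Y} + Y \frac{1}{2} = \frac{3}{Y} + \frac{Y}{2} = \frac{Y}{2} + \frac{3}{Y}$)
$F{\left(z,-15 \right)} + \left(-1 + v\right) m{\left(-5 \right)} = 16 + \left(-1 + 2\right) \left(\frac{1}{2} \left(-5\right) + \frac{3}{-5}\right) = 16 + 1 \left(- \frac{5}{2} + 3 \left(- \frac{1}{5}\right)\right) = 16 + 1 \left(- \frac{5}{2} - \frac{3}{5}\right) = 16 + 1 \left(- \frac{31}{10}\right) = 16 - \frac{31}{10} = \frac{129}{10}$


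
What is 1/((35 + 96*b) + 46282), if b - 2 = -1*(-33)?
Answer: 1/49677 ≈ 2.0130e-5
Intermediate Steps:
b = 35 (b = 2 - 1*(-33) = 2 + 33 = 35)
1/((35 + 96*b) + 46282) = 1/((35 + 96*35) + 46282) = 1/((35 + 3360) + 46282) = 1/(3395 + 46282) = 1/49677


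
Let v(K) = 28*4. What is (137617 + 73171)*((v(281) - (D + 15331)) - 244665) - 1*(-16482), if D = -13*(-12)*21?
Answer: -55470953598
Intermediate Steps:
v(K) = 112
D = 3276 (D = 156*21 = 3276)
(137617 + 73171)*((v(281) - (D + 15331)) - 244665) - 1*(-16482) = (137617 + 73171)*((112 - (3276 + 15331)) - 244665) - 1*(-16482) = 210788*((112 - 1*18607) - 244665) + 16482 = 210788*((112 - 18607) - 244665) + 16482 = 210788*(-18495 - 244665) + 16482 = 210788*(-263160) + 16482 = -55470970080 + 16482 = -55470953598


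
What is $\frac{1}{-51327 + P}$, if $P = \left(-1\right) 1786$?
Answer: $- \frac{1}{53113} \approx -1.8828 \cdot 10^{-5}$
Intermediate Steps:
$P = -1786$
$\frac{1}{-51327 + P} = \frac{1}{-51327 - 1786} = \frac{1}{-53113} = - \frac{1}{53113}$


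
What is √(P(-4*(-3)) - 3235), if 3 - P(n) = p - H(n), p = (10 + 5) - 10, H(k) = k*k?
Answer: I*√3093 ≈ 55.615*I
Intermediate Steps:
H(k) = k²
p = 5 (p = 15 - 10 = 5)
P(n) = -2 + n² (P(n) = 3 - (5 - n²) = 3 + (-5 + n²) = -2 + n²)
√(P(-4*(-3)) - 3235) = √((-2 + (-4*(-3))²) - 3235) = √((-2 + 12²) - 3235) = √((-2 + 144) - 3235) = √(142 - 3235) = √(-3093) = I*√3093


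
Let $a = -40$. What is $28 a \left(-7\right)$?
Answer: $7840$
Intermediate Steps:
$28 a \left(-7\right) = 28 \left(-40\right) \left(-7\right) = \left(-1120\right) \left(-7\right) = 7840$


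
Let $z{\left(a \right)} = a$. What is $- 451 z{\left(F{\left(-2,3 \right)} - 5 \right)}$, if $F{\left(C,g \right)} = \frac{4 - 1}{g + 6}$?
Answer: $\frac{6314}{3} \approx 2104.7$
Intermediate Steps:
$F{\left(C,g \right)} = \frac{3}{6 + g}$
$- 451 z{\left(F{\left(-2,3 \right)} - 5 \right)} = - 451 \left(\frac{3}{6 + 3} - 5\right) = - 451 \left(\frac{3}{9} - 5\right) = - 451 \left(3 \cdot \frac{1}{9} - 5\right) = - 451 \left(\frac{1}{3} - 5\right) = \left(-451\right) \left(- \frac{14}{3}\right) = \frac{6314}{3}$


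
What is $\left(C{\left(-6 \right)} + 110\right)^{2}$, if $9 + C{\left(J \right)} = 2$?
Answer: $10609$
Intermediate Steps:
$C{\left(J \right)} = -7$ ($C{\left(J \right)} = -9 + 2 = -7$)
$\left(C{\left(-6 \right)} + 110\right)^{2} = \left(-7 + 110\right)^{2} = 103^{2} = 10609$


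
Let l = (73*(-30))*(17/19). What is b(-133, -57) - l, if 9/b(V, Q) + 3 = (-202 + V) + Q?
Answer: 14705679/7505 ≈ 1959.5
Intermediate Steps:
b(V, Q) = 9/(-205 + Q + V) (b(V, Q) = 9/(-3 + ((-202 + V) + Q)) = 9/(-3 + (-202 + Q + V)) = 9/(-205 + Q + V))
l = -37230/19 ≈ -1959.5
b(-133, -57) - l = 9/(-205 - 57 - 133) - 1*(-37230/19) = 9/(-395) + 37230/19 = 9*(-1/395) + 37230/19 = -9/395 + 37230/19 = 14705679/7505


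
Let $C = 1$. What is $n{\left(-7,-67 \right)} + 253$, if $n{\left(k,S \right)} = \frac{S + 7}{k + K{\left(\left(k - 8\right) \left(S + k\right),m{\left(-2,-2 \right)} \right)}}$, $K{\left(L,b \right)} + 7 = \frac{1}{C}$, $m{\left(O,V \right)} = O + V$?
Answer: $\frac{3349}{13} \approx 257.62$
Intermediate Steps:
$K{\left(L,b \right)} = -6$ ($K{\left(L,b \right)} = -7 + 1^{-1} = -7 + 1 = -6$)
$n{\left(k,S \right)} = \frac{7 + S}{-6 + k}$ ($n{\left(k,S \right)} = \frac{S + 7}{k - 6} = \frac{7 + S}{-6 + k}$)
$n{\left(-7,-67 \right)} + 253 = \frac{7 - 67}{-6 - 7} + 253 = \frac{1}{-13} \left(-60\right) + 253 = \left(- \frac{1}{13}\right) \left(-60\right) + 253 = \frac{60}{13} + 253 = \frac{3349}{13}$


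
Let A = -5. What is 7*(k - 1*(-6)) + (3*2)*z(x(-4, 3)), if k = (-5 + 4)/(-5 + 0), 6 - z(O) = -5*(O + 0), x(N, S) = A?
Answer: -353/5 ≈ -70.600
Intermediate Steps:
x(N, S) = -5
z(O) = 6 + 5*O (z(O) = 6 - (-5)*(O + 0) = 6 - (-5)*O = 6 + 5*O)
k = 1/5 (k = -1/(-5) = -1*(-1/5) = 1/5 ≈ 0.20000)
7*(k - 1*(-6)) + (3*2)*z(x(-4, 3)) = 7*(1/5 - 1*(-6)) + (3*2)*(6 + 5*(-5)) = 7*(1/5 + 6) + 6*(6 - 25) = 7*(31/5) + 6*(-19) = 217/5 - 114 = -353/5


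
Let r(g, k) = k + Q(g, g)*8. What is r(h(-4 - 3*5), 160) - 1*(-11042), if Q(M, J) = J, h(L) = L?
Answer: 11050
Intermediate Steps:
r(g, k) = k + 8*g (r(g, k) = k + g*8 = k + 8*g)
r(h(-4 - 3*5), 160) - 1*(-11042) = (160 + 8*(-4 - 3*5)) - 1*(-11042) = (160 + 8*(-4 - 15)) + 11042 = (160 + 8*(-19)) + 11042 = (160 - 152) + 11042 = 8 + 11042 = 11050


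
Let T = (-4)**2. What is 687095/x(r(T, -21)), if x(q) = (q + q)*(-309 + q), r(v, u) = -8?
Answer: 687095/5072 ≈ 135.47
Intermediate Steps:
T = 16
x(q) = 2*q*(-309 + q) (x(q) = (2*q)*(-309 + q) = 2*q*(-309 + q))
687095/x(r(T, -21)) = 687095/((2*(-8)*(-309 - 8))) = 687095/((2*(-8)*(-317))) = 687095/5072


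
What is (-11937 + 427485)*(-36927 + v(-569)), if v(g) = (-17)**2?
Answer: -15224847624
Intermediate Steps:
v(g) = 289
(-11937 + 427485)*(-36927 + v(-569)) = (-11937 + 427485)*(-36927 + 289) = 415548*(-36638) = -15224847624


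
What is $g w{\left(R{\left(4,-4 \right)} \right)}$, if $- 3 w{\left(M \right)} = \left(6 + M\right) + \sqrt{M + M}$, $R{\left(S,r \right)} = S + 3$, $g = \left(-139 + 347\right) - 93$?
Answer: $- \frac{1495}{3} - \frac{115 \sqrt{14}}{3} \approx -641.76$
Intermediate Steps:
$g = 115$ ($g = 208 - 93 = 115$)
$R{\left(S,r \right)} = 3 + S$
$w{\left(M \right)} = -2 - \frac{M}{3} - \frac{\sqrt{2} \sqrt{M}}{3}$ ($w{\left(M \right)} = - \frac{\left(6 + M\right) + \sqrt{M + M}}{3} = - \frac{\left(6 + M\right) + \sqrt{2 M}}{3} = - \frac{\left(6 + M\right) + \sqrt{2} \sqrt{M}}{3} = - \frac{6 + M + \sqrt{2} \sqrt{M}}{3} = -2 - \frac{M}{3} - \frac{\sqrt{2} \sqrt{M}}{3}$)
$g w{\left(R{\left(4,-4 \right)} \right)} = 115 \left(-2 - \frac{3 + 4}{3} - \frac{\sqrt{2} \sqrt{3 + 4}}{3}\right) = 115 \left(-2 - \frac{7}{3} - \frac{\sqrt{2} \sqrt{7}}{3}\right) = 115 \left(-2 - \frac{7}{3} - \frac{\sqrt{14}}{3}\right) = 115 \left(- \frac{13}{3} - \frac{\sqrt{14}}{3}\right) = - \frac{1495}{3} - \frac{115 \sqrt{14}}{3}$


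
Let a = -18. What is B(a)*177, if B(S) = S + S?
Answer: -6372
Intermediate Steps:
B(S) = 2*S
B(a)*177 = (2*(-18))*177 = -36*177 = -6372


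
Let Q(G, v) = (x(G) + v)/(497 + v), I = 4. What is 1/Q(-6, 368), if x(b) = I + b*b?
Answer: 865/408 ≈ 2.1201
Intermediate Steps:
x(b) = 4 + b**2 (x(b) = 4 + b*b = 4 + b**2)
Q(G, v) = (4 + v + G**2)/(497 + v) (Q(G, v) = ((4 + G**2) + v)/(497 + v) = (4 + v + G**2)/(497 + v))
1/Q(-6, 368) = 1/((4 + 368 + (-6)**2)/(497 + 368)) = 1/((4 + 368 + 36)/865) = 1/((1/865)*408) = 1/(408/865) = 865/408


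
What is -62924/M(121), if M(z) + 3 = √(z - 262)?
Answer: 31462/25 + 31462*I*√141/75 ≈ 1258.5 + 4981.2*I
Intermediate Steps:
M(z) = -3 + √(-262 + z) (M(z) = -3 + √(z - 262) = -3 + √(-262 + z))
-62924/M(121) = -62924/(-3 + √(-262 + 121)) = -62924/(-3 + √(-141)) = -62924/(-3 + I*√141)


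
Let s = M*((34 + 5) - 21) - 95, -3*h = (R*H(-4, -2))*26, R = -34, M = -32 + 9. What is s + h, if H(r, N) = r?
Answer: -5063/3 ≈ -1687.7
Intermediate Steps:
M = -23
h = -3536/3 (h = -(-34*(-4))*26/3 = -136*26/3 = -1/3*3536 = -3536/3 ≈ -1178.7)
s = -509 (s = -23*((34 + 5) - 21) - 95 = -23*(39 - 21) - 95 = -23*18 - 95 = -414 - 95 = -509)
s + h = -509 - 3536/3 = -5063/3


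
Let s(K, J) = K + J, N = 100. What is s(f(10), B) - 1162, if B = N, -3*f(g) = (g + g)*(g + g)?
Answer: -3586/3 ≈ -1195.3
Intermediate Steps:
f(g) = -4*g²/3 (f(g) = -(g + g)*(g + g)/3 = -2*g*2*g/3 = -4*g²/3)
B = 100
s(K, J) = J + K
s(f(10), B) - 1162 = (100 - 4/3*10²) - 1162 = (100 - 4/3*100) - 1162 = (100 - 400/3) - 1162 = -100/3 - 1162 = -3586/3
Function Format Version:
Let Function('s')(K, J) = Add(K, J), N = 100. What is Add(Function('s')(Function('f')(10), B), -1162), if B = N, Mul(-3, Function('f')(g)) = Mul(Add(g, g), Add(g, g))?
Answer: Rational(-3586, 3) ≈ -1195.3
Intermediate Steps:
Function('f')(g) = Mul(Rational(-4, 3), Pow(g, 2)) (Function('f')(g) = Mul(Rational(-1, 3), Mul(Add(g, g), Add(g, g))) = Mul(Rational(-1, 3), Mul(Mul(2, g), Mul(2, g))) = Mul(Rational(-1, 3), Mul(4, Pow(g, 2))) = Mul(Rational(-4, 3), Pow(g, 2)))
B = 100
Function('s')(K, J) = Add(J, K)
Add(Function('s')(Function('f')(10), B), -1162) = Add(Add(100, Mul(Rational(-4, 3), Pow(10, 2))), -1162) = Add(Add(100, Mul(Rational(-4, 3), 100)), -1162) = Add(Add(100, Rational(-400, 3)), -1162) = Add(Rational(-100, 3), -1162) = Rational(-3586, 3)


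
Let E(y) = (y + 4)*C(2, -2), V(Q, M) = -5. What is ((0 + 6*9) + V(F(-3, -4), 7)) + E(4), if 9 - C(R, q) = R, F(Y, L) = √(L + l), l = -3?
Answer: 105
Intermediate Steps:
F(Y, L) = √(-3 + L) (F(Y, L) = √(L - 3) = √(-3 + L))
C(R, q) = 9 - R
E(y) = 28 + 7*y (E(y) = (y + 4)*(9 - 1*2) = (4 + y)*(9 - 2) = (4 + y)*7 = 28 + 7*y)
((0 + 6*9) + V(F(-3, -4), 7)) + E(4) = ((0 + 6*9) - 5) + (28 + 7*4) = ((0 + 54) - 5) + (28 + 28) = (54 - 5) + 56 = 49 + 56 = 105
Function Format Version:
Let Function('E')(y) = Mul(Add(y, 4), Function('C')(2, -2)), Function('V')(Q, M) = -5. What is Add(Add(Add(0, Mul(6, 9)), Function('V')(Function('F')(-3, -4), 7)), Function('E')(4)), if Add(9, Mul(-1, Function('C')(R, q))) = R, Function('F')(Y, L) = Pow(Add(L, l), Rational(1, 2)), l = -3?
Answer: 105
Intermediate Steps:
Function('F')(Y, L) = Pow(Add(-3, L), Rational(1, 2)) (Function('F')(Y, L) = Pow(Add(L, -3), Rational(1, 2)) = Pow(Add(-3, L), Rational(1, 2)))
Function('C')(R, q) = Add(9, Mul(-1, R))
Function('E')(y) = Add(28, Mul(7, y)) (Function('E')(y) = Mul(Add(y, 4), Add(9, Mul(-1, 2))) = Mul(Add(4, y), Add(9, -2)) = Mul(Add(4, y), 7) = Add(28, Mul(7, y)))
Add(Add(Add(0, Mul(6, 9)), Function('V')(Function('F')(-3, -4), 7)), Function('E')(4)) = Add(Add(Add(0, Mul(6, 9)), -5), Add(28, Mul(7, 4))) = Add(Add(Add(0, 54), -5), Add(28, 28)) = Add(Add(54, -5), 56) = Add(49, 56) = 105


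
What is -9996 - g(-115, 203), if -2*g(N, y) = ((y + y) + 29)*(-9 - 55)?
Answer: -23916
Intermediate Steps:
g(N, y) = 928 + 64*y (g(N, y) = -((y + y) + 29)*(-9 - 55)/2 = -(2*y + 29)*(-64)/2 = -(29 + 2*y)*(-64)/2 = -(-1856 - 128*y)/2 = 928 + 64*y)
-9996 - g(-115, 203) = -9996 - (928 + 64*203) = -9996 - (928 + 12992) = -9996 - 1*13920 = -9996 - 13920 = -23916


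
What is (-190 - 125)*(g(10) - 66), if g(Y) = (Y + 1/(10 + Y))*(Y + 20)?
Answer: -148365/2 ≈ -74183.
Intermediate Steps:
g(Y) = (20 + Y)*(Y + 1/(10 + Y)) (g(Y) = (Y + 1/(10 + Y))*(20 + Y) = (20 + Y)*(Y + 1/(10 + Y)))
(-190 - 125)*(g(10) - 66) = (-190 - 125)*((20 + 10**3 + 30*10**2 + 201*10)/(10 + 10) - 66) = -315*((20 + 1000 + 30*100 + 2010)/20 - 66) = -315*((20 + 1000 + 3000 + 2010)/20 - 66) = -315*((1/20)*6030 - 66) = -315*(603/2 - 66) = -315*471/2 = -148365/2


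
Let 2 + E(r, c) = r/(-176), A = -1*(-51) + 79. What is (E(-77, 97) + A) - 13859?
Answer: -219689/16 ≈ -13731.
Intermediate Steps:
A = 130 (A = 51 + 79 = 130)
E(r, c) = -2 - r/176 (E(r, c) = -2 + r/(-176) = -2 + r*(-1/176) = -2 - r/176)
(E(-77, 97) + A) - 13859 = ((-2 - 1/176*(-77)) + 130) - 13859 = ((-2 + 7/16) + 130) - 13859 = (-25/16 + 130) - 13859 = 2055/16 - 13859 = -219689/16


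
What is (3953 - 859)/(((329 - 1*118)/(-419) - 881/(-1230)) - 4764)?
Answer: -1594554780/2455113071 ≈ -0.64948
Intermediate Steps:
(3953 - 859)/(((329 - 1*118)/(-419) - 881/(-1230)) - 4764) = 3094/(((329 - 118)*(-1/419) - 881*(-1/1230)) - 4764) = 3094/((211*(-1/419) + 881/1230) - 4764) = 3094/((-211/419 + 881/1230) - 4764) = 3094/(109609/515370 - 4764) = 3094/(-2455113071/515370) = 3094*(-515370/2455113071) = -1594554780/2455113071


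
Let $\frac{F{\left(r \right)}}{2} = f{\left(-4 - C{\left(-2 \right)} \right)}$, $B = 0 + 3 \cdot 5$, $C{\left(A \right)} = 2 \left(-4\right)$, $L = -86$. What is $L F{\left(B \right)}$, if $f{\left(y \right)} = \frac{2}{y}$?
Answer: $-86$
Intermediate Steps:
$C{\left(A \right)} = -8$
$B = 15$ ($B = 0 + 15 = 15$)
$F{\left(r \right)} = 1$ ($F{\left(r \right)} = 2 \frac{2}{-4 - -8} = 2 \frac{2}{-4 + 8} = 2 \cdot \frac{2}{4} = 2 \cdot 2 \cdot \frac{1}{4} = 2 \cdot \frac{1}{2} = 1$)
$L F{\left(B \right)} = \left(-86\right) 1 = -86$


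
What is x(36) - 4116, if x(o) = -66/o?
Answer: -24707/6 ≈ -4117.8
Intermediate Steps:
x(36) - 4116 = -66/36 - 4116 = -66*1/36 - 4116 = -11/6 - 4116 = -24707/6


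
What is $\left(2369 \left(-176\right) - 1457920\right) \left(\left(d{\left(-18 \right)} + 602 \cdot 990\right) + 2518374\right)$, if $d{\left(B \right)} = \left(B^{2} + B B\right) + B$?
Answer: $-5840171362176$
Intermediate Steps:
$d{\left(B \right)} = B + 2 B^{2}$ ($d{\left(B \right)} = \left(B^{2} + B^{2}\right) + B = 2 B^{2} + B = B + 2 B^{2}$)
$\left(2369 \left(-176\right) - 1457920\right) \left(\left(d{\left(-18 \right)} + 602 \cdot 990\right) + 2518374\right) = \left(2369 \left(-176\right) - 1457920\right) \left(\left(- 18 \left(1 + 2 \left(-18\right)\right) + 602 \cdot 990\right) + 2518374\right) = \left(-416944 - 1457920\right) \left(\left(- 18 \left(1 - 36\right) + 595980\right) + 2518374\right) = - 1874864 \left(\left(\left(-18\right) \left(-35\right) + 595980\right) + 2518374\right) = - 1874864 \left(\left(630 + 595980\right) + 2518374\right) = - 1874864 \left(596610 + 2518374\right) = \left(-1874864\right) 3114984 = -5840171362176$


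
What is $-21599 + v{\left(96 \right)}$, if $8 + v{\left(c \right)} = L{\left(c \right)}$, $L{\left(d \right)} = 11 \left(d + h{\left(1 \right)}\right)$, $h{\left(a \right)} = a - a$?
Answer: $-20551$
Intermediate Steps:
$h{\left(a \right)} = 0$
$L{\left(d \right)} = 11 d$ ($L{\left(d \right)} = 11 \left(d + 0\right) = 11 d$)
$v{\left(c \right)} = -8 + 11 c$
$-21599 + v{\left(96 \right)} = -21599 + \left(-8 + 11 \cdot 96\right) = -21599 + \left(-8 + 1056\right) = -21599 + 1048 = -20551$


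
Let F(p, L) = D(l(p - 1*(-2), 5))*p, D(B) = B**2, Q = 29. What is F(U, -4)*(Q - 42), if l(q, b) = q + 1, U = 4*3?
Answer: -35100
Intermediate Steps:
U = 12
l(q, b) = 1 + q
F(p, L) = p*(3 + p)**2 (F(p, L) = (1 + (p - 1*(-2)))**2*p = (1 + (p + 2))**2*p = (1 + (2 + p))**2*p = (3 + p)**2*p = p*(3 + p)**2)
F(U, -4)*(Q - 42) = (12*(3 + 12)**2)*(29 - 42) = (12*15**2)*(-13) = (12*225)*(-13) = 2700*(-13) = -35100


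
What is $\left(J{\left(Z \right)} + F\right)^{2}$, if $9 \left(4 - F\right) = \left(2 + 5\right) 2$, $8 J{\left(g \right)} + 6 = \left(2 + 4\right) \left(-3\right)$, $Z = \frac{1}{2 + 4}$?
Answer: $\frac{25}{81} \approx 0.30864$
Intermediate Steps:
$Z = \frac{1}{6} \approx 0.16667$
$J{\left(g \right)} = -3$ ($J{\left(g \right)} = - \frac{3}{4} + \frac{\left(2 + 4\right) \left(-3\right)}{8} = - \frac{3}{4} + \frac{6 \left(-3\right)}{8} = - \frac{3}{4} + \frac{1}{8} \left(-18\right) = - \frac{3}{4} - \frac{9}{4} = -3$)
$F = \frac{22}{9}$ ($F = 4 - \frac{\left(2 + 5\right) 2}{9} = 4 - \frac{7 \cdot 2}{9} = 4 - \frac{14}{9} = \frac{22}{9} \approx 2.4444$)
$\left(J{\left(Z \right)} + F\right)^{2} = \left(-3 + \frac{22}{9}\right)^{2} = \left(- \frac{5}{9}\right)^{2} = \frac{25}{81}$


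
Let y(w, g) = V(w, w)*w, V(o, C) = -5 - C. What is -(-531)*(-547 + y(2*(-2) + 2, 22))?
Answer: -287271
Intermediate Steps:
y(w, g) = w*(-5 - w) (y(w, g) = (-5 - w)*w = w*(-5 - w))
-(-531)*(-547 + y(2*(-2) + 2, 22)) = -(-531)*(-547 - (2*(-2) + 2)*(5 + (2*(-2) + 2))) = -(-531)*(-547 - (-4 + 2)*(5 + (-4 + 2))) = -(-531)*(-547 - 1*(-2)*(5 - 2)) = -(-531)*(-547 - 1*(-2)*3) = -(-531)*(-547 + 6) = -(-531)*(-541) = -1*287271 = -287271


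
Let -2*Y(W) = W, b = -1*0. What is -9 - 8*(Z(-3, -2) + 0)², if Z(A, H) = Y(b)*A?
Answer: -9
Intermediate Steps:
b = 0
Y(W) = -W/2
Z(A, H) = 0 (Z(A, H) = (-½*0)*A = 0*A = 0)
-9 - 8*(Z(-3, -2) + 0)² = -9 - 8*(0 + 0)² = -9 - 8*0² = -9 - 8*0 = -9 + 0 = -9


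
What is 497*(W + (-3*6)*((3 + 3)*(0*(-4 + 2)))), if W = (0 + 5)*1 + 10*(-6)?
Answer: -27335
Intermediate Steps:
W = -55 (W = 5*1 - 60 = 5 - 60 = -55)
497*(W + (-3*6)*((3 + 3)*(0*(-4 + 2)))) = 497*(-55 + (-3*6)*((3 + 3)*(0*(-4 + 2)))) = 497*(-55 - 108*0*(-2)) = 497*(-55 - 108*0) = 497*(-55 - 18*0) = 497*(-55 + 0) = 497*(-55) = -27335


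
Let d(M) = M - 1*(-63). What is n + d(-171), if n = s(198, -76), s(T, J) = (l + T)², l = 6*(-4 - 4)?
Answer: 22392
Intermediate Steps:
d(M) = 63 + M (d(M) = M + 63 = 63 + M)
l = -48 (l = 6*(-8) = -48)
s(T, J) = (-48 + T)²
n = 22500 (n = (-48 + 198)² = 150² = 22500)
n + d(-171) = 22500 + (63 - 171) = 22500 - 108 = 22392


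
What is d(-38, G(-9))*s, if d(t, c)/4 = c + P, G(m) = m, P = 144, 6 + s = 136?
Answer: 70200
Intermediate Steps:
s = 130 (s = -6 + 136 = 130)
d(t, c) = 576 + 4*c (d(t, c) = 4*(c + 144) = 4*(144 + c) = 576 + 4*c)
d(-38, G(-9))*s = (576 + 4*(-9))*130 = (576 - 36)*130 = 540*130 = 70200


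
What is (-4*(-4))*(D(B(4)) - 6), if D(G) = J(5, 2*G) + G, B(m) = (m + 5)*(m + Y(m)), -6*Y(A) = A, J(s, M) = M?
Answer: 1344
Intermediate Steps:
Y(A) = -A/6
B(m) = 5*m*(5 + m)/6 (B(m) = (m + 5)*(m - m/6) = (5 + m)*(5*m/6) = 5*m*(5 + m)/6)
D(G) = 3*G (D(G) = 2*G + G = 3*G)
(-4*(-4))*(D(B(4)) - 6) = (-4*(-4))*(3*((⅚)*4*(5 + 4)) - 6) = 16*(3*((⅚)*4*9) - 6) = 16*(3*30 - 6) = 16*(90 - 6) = 16*84 = 1344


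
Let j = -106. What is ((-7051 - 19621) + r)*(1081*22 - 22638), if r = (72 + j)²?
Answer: -29190304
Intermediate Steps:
r = 1156 (r = (72 - 106)² = (-34)² = 1156)
((-7051 - 19621) + r)*(1081*22 - 22638) = ((-7051 - 19621) + 1156)*(1081*22 - 22638) = (-26672 + 1156)*(23782 - 22638) = -25516*1144 = -29190304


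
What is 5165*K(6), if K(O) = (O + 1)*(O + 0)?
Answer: 216930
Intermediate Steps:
K(O) = O*(1 + O) (K(O) = (1 + O)*O = O*(1 + O))
5165*K(6) = 5165*(6*(1 + 6)) = 5165*(6*7) = 5165*42 = 216930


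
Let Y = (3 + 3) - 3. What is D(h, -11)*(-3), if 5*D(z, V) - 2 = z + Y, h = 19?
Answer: -72/5 ≈ -14.400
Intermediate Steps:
Y = 3 (Y = 6 - 3 = 3)
D(z, V) = 1 + z/5 (D(z, V) = ⅖ + (z + 3)/5 = ⅖ + (3 + z)/5 = ⅖ + (⅗ + z/5) = 1 + z/5)
D(h, -11)*(-3) = (1 + (⅕)*19)*(-3) = (1 + 19/5)*(-3) = (24/5)*(-3) = -72/5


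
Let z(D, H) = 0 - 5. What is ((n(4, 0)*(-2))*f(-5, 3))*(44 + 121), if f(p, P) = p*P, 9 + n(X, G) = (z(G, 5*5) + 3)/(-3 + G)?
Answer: -41250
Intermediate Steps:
z(D, H) = -5
n(X, G) = -9 - 2/(-3 + G) (n(X, G) = -9 + (-5 + 3)/(-3 + G) = -9 - 2/(-3 + G))
f(p, P) = P*p
((n(4, 0)*(-2))*f(-5, 3))*(44 + 121) = ((((25 - 9*0)/(-3 + 0))*(-2))*(3*(-5)))*(44 + 121) = ((((25 + 0)/(-3))*(-2))*(-15))*165 = ((-⅓*25*(-2))*(-15))*165 = (-25/3*(-2)*(-15))*165 = ((50/3)*(-15))*165 = -250*165 = -41250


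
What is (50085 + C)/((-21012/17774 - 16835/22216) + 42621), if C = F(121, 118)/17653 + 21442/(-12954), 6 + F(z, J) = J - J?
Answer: 8902317233904246160/7575540273157439373 ≈ 1.1751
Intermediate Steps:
F(z, J) = -6 (F(z, J) = -6 + (J - J) = -6 + 0 = -6)
C = -1490525/900303 (C = -6/17653 + 21442/(-12954) = -6*1/17653 + 21442*(-1/12954) = -6/17653 - 10721/6477 = -1490525/900303 ≈ -1.6556)
(50085 + C)/((-21012/17774 - 16835/22216) + 42621) = (50085 - 1490525/900303)/((-21012/17774 - 16835/22216) + 42621) = 45090185230/(900303*((-21012*1/17774 - 16835*1/22216) + 42621)) = 45090185230/(900303*((-10506/8887 - 16835/22216) + 42621)) = 45090185230/(900303*(-383013941/197433592 + 42621)) = 45090185230/(900303*(8414434110691/197433592)) = (45090185230/900303)*(197433592/8414434110691) = 8902317233904246160/7575540273157439373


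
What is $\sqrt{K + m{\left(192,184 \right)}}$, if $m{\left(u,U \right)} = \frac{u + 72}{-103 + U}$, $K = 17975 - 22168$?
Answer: $\frac{i \sqrt{339369}}{9} \approx 64.728 i$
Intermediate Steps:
$K = -4193$ ($K = 17975 - 22168 = -4193$)
$m{\left(u,U \right)} = \frac{72 + u}{-103 + U}$
$\sqrt{K + m{\left(192,184 \right)}} = \sqrt{-4193 + \frac{72 + 192}{-103 + 184}} = \sqrt{-4193 + \frac{1}{81} \cdot 264} = \sqrt{-4193 + \frac{88}{27}} = \sqrt{- \frac{113123}{27}} = \frac{i \sqrt{339369}}{9}$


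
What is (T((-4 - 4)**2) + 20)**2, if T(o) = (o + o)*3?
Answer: 163216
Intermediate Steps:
T(o) = 6*o (T(o) = (2*o)*3 = 6*o)
(T((-4 - 4)**2) + 20)**2 = (6*(-4 - 4)**2 + 20)**2 = (6*(-8)**2 + 20)**2 = (6*64 + 20)**2 = (384 + 20)**2 = 404**2 = 163216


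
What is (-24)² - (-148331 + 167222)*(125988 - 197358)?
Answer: 1348251246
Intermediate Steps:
(-24)² - (-148331 + 167222)*(125988 - 197358) = 576 - 18891*(-71370) = 576 - 1*(-1348250670) = 576 + 1348250670 = 1348251246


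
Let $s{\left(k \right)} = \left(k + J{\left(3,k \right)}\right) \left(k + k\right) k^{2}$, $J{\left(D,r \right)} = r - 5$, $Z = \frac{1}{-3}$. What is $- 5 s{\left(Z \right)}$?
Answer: $- \frac{170}{81} \approx -2.0988$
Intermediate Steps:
$Z = - \frac{1}{3} \approx -0.33333$
$J{\left(D,r \right)} = -5 + r$ ($J{\left(D,r \right)} = r - 5 = -5 + r$)
$s{\left(k \right)} = 2 k^{3} \left(-5 + 2 k\right)$ ($s{\left(k \right)} = \left(k + \left(-5 + k\right)\right) \left(k + k\right) k^{2} = \left(-5 + 2 k\right) 2 k k^{2} = 2 k \left(-5 + 2 k\right) k^{2} = 2 k^{3} \left(-5 + 2 k\right)$)
$- 5 s{\left(Z \right)} = - 5 \left(- \frac{1}{3}\right)^{3} \left(-10 + 4 \left(- \frac{1}{3}\right)\right) = - 5 \left(- \frac{-10 - \frac{4}{3}}{27}\right) = - 5 \left(\left(- \frac{1}{27}\right) \left(- \frac{34}{3}\right)\right) = \left(-5\right) \frac{34}{81} = - \frac{170}{81}$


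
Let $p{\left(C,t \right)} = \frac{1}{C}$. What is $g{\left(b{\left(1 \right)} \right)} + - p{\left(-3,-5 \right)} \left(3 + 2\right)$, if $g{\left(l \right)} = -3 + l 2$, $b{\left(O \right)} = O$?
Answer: $\frac{2}{3} \approx 0.66667$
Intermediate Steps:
$g{\left(l \right)} = -3 + 2 l$
$g{\left(b{\left(1 \right)} \right)} + - p{\left(-3,-5 \right)} \left(3 + 2\right) = \left(-3 + 2 \cdot 1\right) + - \frac{1}{-3} \left(3 + 2\right) = \left(-3 + 2\right) + \left(-1\right) \left(- \frac{1}{3}\right) 5 = -1 + \frac{1}{3} \cdot 5 = -1 + \frac{5}{3} = \frac{2}{3}$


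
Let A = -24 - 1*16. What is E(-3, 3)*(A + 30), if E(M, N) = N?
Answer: -30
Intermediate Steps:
A = -40 (A = -24 - 16 = -40)
E(-3, 3)*(A + 30) = 3*(-40 + 30) = 3*(-10) = -30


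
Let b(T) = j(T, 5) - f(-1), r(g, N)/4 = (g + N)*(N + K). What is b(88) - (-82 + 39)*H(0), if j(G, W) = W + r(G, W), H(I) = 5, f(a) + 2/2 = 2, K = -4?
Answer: 591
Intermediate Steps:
f(a) = 1 (f(a) = -1 + 2 = 1)
r(g, N) = 4*(-4 + N)*(N + g) (r(g, N) = 4*((g + N)*(N - 4)) = 4*((N + g)*(-4 + N)) = 4*((-4 + N)*(N + g)) = 4*(-4 + N)*(N + g))
j(G, W) = -16*G - 15*W + 4*W² + 4*G*W (j(G, W) = W + (-16*W - 16*G + 4*W² + 4*W*G) = W + (-16*W - 16*G + 4*W² + 4*G*W) = W + (-16*G - 16*W + 4*W² + 4*G*W) = -16*G - 15*W + 4*W² + 4*G*W)
b(T) = 24 + 4*T (b(T) = (-16*T - 15*5 + 4*5² + 4*T*5) - 1*1 = (-16*T - 75 + 4*25 + 20*T) - 1 = (-16*T - 75 + 100 + 20*T) - 1 = (25 + 4*T) - 1 = 24 + 4*T)
b(88) - (-82 + 39)*H(0) = (24 + 4*88) - (-82 + 39)*5 = (24 + 352) - (-43)*5 = 376 - 1*(-215) = 376 + 215 = 591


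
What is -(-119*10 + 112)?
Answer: 1078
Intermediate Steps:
-(-119*10 + 112) = -(-1190 + 112) = -1*(-1078) = 1078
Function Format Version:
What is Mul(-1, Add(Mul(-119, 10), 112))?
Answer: 1078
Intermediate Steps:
Mul(-1, Add(Mul(-119, 10), 112)) = Mul(-1, Add(-1190, 112)) = Mul(-1, -1078) = 1078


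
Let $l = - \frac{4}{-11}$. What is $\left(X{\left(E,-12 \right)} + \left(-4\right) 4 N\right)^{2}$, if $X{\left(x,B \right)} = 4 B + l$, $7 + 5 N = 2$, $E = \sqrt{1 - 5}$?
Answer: $\frac{121104}{121} \approx 1000.9$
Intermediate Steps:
$E = 2 i$ ($E = \sqrt{-4} = 2 i \approx 2.0 i$)
$N = -1$ ($N = - \frac{7}{5} + \frac{1}{5} \cdot 2 = - \frac{7}{5} + \frac{2}{5} = -1$)
$l = \frac{4}{11}$ ($l = \left(-4\right) \left(- \frac{1}{11}\right) = \frac{4}{11} \approx 0.36364$)
$X{\left(x,B \right)} = \frac{4}{11} + 4 B$ ($X{\left(x,B \right)} = 4 B + \frac{4}{11} = \frac{4}{11} + 4 B$)
$\left(X{\left(E,-12 \right)} + \left(-4\right) 4 N\right)^{2} = \left(\left(\frac{4}{11} + 4 \left(-12\right)\right) + \left(-4\right) 4 \left(-1\right)\right)^{2} = \left(\left(\frac{4}{11} - 48\right) - -16\right)^{2} = \left(- \frac{524}{11} + 16\right)^{2} = \left(- \frac{348}{11}\right)^{2} = \frac{121104}{121}$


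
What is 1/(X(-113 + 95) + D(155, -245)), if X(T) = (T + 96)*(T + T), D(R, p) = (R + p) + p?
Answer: -1/3143 ≈ -0.00031817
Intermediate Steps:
D(R, p) = R + 2*p
X(T) = 2*T*(96 + T) (X(T) = (96 + T)*(2*T) = 2*T*(96 + T))
1/(X(-113 + 95) + D(155, -245)) = 1/(2*(-113 + 95)*(96 + (-113 + 95)) + (155 + 2*(-245))) = 1/(2*(-18)*(96 - 18) + (155 - 490)) = 1/(2*(-18)*78 - 335) = 1/(-2808 - 335) = 1/(-3143) = -1/3143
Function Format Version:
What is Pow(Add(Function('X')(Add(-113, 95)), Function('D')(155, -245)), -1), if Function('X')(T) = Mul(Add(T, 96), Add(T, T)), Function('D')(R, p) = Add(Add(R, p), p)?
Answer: Rational(-1, 3143) ≈ -0.00031817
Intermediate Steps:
Function('D')(R, p) = Add(R, Mul(2, p))
Function('X')(T) = Mul(2, T, Add(96, T)) (Function('X')(T) = Mul(Add(96, T), Mul(2, T)) = Mul(2, T, Add(96, T)))
Pow(Add(Function('X')(Add(-113, 95)), Function('D')(155, -245)), -1) = Pow(Add(Mul(2, Add(-113, 95), Add(96, Add(-113, 95))), Add(155, Mul(2, -245))), -1) = Pow(Add(Mul(2, -18, Add(96, -18)), Add(155, -490)), -1) = Pow(Add(Mul(2, -18, 78), -335), -1) = Pow(Add(-2808, -335), -1) = Pow(-3143, -1) = Rational(-1, 3143)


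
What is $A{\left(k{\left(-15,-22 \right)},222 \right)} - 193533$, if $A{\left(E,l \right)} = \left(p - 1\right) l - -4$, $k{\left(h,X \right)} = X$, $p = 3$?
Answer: $-193085$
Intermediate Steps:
$A{\left(E,l \right)} = 4 + 2 l$ ($A{\left(E,l \right)} = \left(3 - 1\right) l - -4 = 2 l + 4 = 4 + 2 l$)
$A{\left(k{\left(-15,-22 \right)},222 \right)} - 193533 = \left(4 + 2 \cdot 222\right) - 193533 = \left(4 + 444\right) - 193533 = 448 - 193533 = -193085$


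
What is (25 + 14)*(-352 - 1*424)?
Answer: -30264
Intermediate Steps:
(25 + 14)*(-352 - 1*424) = 39*(-352 - 424) = 39*(-776) = -30264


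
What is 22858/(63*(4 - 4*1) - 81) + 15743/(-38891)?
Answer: -890245661/3150171 ≈ -282.60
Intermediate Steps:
22858/(63*(4 - 4*1) - 81) + 15743/(-38891) = 22858/(63*(4 - 4) - 81) + 15743*(-1/38891) = 22858/(63*0 - 81) - 15743/38891 = 22858/(0 - 81) - 15743/38891 = 22858/(-81) - 15743/38891 = 22858*(-1/81) - 15743/38891 = -22858/81 - 15743/38891 = -890245661/3150171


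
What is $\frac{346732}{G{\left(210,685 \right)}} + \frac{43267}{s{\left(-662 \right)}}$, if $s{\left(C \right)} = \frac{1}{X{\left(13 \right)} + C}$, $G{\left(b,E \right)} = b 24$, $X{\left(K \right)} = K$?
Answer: $- \frac{35381069897}{1260} \approx -2.808 \cdot 10^{7}$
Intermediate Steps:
$G{\left(b,E \right)} = 24 b$
$s{\left(C \right)} = \frac{1}{13 + C}$
$\frac{346732}{G{\left(210,685 \right)}} + \frac{43267}{s{\left(-662 \right)}} = \frac{346732}{24 \cdot 210} + \frac{43267}{\frac{1}{13 - 662}} = \frac{346732}{5040} + \frac{43267}{\frac{1}{-649}} = 346732 \cdot \frac{1}{5040} + \frac{43267}{- \frac{1}{649}} = \frac{86683}{1260} + 43267 \left(-649\right) = \frac{86683}{1260} - 28080283 = - \frac{35381069897}{1260}$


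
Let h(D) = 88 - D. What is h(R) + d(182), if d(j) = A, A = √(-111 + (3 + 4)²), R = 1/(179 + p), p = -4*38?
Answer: 2375/27 + I*√62 ≈ 87.963 + 7.874*I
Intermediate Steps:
p = -152
R = 1/27 (R = 1/(179 - 152) = 1/27 ≈ 0.037037)
A = I*√62 (A = √(-111 + 7²) = √(-111 + 49) = √(-62) = I*√62 ≈ 7.874*I)
d(j) = I*√62
h(R) + d(182) = (88 - 1*1/27) + I*√62 = (88 - 1/27) + I*√62 = 2375/27 + I*√62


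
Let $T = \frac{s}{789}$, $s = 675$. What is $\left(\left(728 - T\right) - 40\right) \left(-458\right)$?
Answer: $- \frac{82769302}{263} \approx -3.1471 \cdot 10^{5}$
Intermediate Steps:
$T = \frac{225}{263}$ ($T = \frac{675}{789} = 675 \cdot \frac{1}{789} = \frac{225}{263} \approx 0.85551$)
$\left(\left(728 - T\right) - 40\right) \left(-458\right) = \left(\left(728 - \frac{225}{263}\right) - 40\right) \left(-458\right) = \left(\frac{191239}{263} - 40\right) \left(-458\right) = \frac{180719}{263} \left(-458\right) = - \frac{82769302}{263}$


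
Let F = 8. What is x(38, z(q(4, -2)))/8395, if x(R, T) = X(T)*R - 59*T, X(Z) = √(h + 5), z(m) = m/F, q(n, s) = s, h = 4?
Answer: 103/6716 ≈ 0.015337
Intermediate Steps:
z(m) = m/8
X(Z) = 3 (X(Z) = √(4 + 5) = √9 = 3)
x(R, T) = -59*T + 3*R (x(R, T) = 3*R - 59*T = -59*T + 3*R)
x(38, z(q(4, -2)))/8395 = (-59*(-2)/8 + 3*38)/8395 = (-59*(-¼) + 114)*(1/8395) = (59/4 + 114)*(1/8395) = (515/4)*(1/8395) = 103/6716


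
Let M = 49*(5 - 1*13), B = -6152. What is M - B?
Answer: 5760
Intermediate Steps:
M = -392 (M = 49*(5 - 13) = 49*(-8) = -392)
M - B = -392 - 1*(-6152) = -392 + 6152 = 5760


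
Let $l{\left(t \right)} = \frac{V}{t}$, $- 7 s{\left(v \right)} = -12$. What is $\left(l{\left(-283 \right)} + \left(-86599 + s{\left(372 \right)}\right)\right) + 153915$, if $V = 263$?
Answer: $\frac{133354551}{1981} \approx 67317.0$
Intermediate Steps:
$s{\left(v \right)} = \frac{12}{7}$ ($s{\left(v \right)} = \left(- \frac{1}{7}\right) \left(-12\right) = \frac{12}{7}$)
$l{\left(t \right)} = \frac{263}{t}$
$\left(l{\left(-283 \right)} + \left(-86599 + s{\left(372 \right)}\right)\right) + 153915 = \left(\frac{263}{-283} + \left(-86599 + \frac{12}{7}\right)\right) + 153915 = \left(263 \left(- \frac{1}{283}\right) - \frac{606181}{7}\right) + 153915 = \left(- \frac{263}{283} - \frac{606181}{7}\right) + 153915 = - \frac{171551064}{1981} + 153915 = \frac{133354551}{1981}$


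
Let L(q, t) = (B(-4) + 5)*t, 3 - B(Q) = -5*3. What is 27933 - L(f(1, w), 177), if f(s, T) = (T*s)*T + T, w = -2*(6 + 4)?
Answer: 23862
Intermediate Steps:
w = -20 (w = -2*10 = -20)
B(Q) = 18 (B(Q) = 3 - (-5)*3 = 3 - 1*(-15) = 3 + 15 = 18)
f(s, T) = T + s*T**2 (f(s, T) = s*T**2 + T = T + s*T**2)
L(q, t) = 23*t (L(q, t) = (18 + 5)*t = 23*t)
27933 - L(f(1, w), 177) = 27933 - 23*177 = 27933 - 1*4071 = 27933 - 4071 = 23862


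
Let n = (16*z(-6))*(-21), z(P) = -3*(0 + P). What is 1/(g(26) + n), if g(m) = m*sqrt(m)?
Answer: -756/4570091 - 13*sqrt(26)/18280364 ≈ -0.00016905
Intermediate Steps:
g(m) = m**(3/2)
z(P) = -3*P
n = -6048 (n = (16*(-3*(-6)))*(-21) = (16*18)*(-21) = 288*(-21) = -6048)
1/(g(26) + n) = 1/(26**(3/2) - 6048) = 1/(26*sqrt(26) - 6048) = 1/(-6048 + 26*sqrt(26))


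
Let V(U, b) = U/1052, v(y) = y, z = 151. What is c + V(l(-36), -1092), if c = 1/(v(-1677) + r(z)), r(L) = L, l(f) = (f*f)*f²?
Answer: 640773241/401338 ≈ 1596.6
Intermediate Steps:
l(f) = f⁴ (l(f) = f²*f² = f⁴)
V(U, b) = U/1052 (V(U, b) = U*(1/1052) = U/1052)
c = -1/1526 (c = 1/(-1677 + 151) = 1/(-1526) = -1/1526 ≈ -0.00065531)
c + V(l(-36), -1092) = -1/1526 + (1/1052)*(-36)⁴ = -1/1526 + (1/1052)*1679616 = -1/1526 + 419904/263 = 640773241/401338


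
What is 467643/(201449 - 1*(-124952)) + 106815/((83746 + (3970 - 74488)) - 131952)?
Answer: 20655924717/38751632324 ≈ 0.53303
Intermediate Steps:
467643/(201449 - 1*(-124952)) + 106815/((83746 + (3970 - 74488)) - 131952) = 467643/(201449 + 124952) + 106815/((83746 - 70518) - 131952) = 467643/326401 + 106815/(13228 - 131952) = 467643*(1/326401) + 106815/(-118724) = 467643/326401 + 106815*(-1/118724) = 467643/326401 - 106815/118724 = 20655924717/38751632324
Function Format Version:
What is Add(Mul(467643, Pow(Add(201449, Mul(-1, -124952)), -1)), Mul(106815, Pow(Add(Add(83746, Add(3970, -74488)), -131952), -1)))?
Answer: Rational(20655924717, 38751632324) ≈ 0.53303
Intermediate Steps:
Add(Mul(467643, Pow(Add(201449, Mul(-1, -124952)), -1)), Mul(106815, Pow(Add(Add(83746, Add(3970, -74488)), -131952), -1))) = Add(Mul(467643, Pow(Add(201449, 124952), -1)), Mul(106815, Pow(Add(Add(83746, -70518), -131952), -1))) = Add(Mul(467643, Pow(326401, -1)), Mul(106815, Pow(Add(13228, -131952), -1))) = Add(Mul(467643, Rational(1, 326401)), Mul(106815, Pow(-118724, -1))) = Add(Rational(467643, 326401), Mul(106815, Rational(-1, 118724))) = Add(Rational(467643, 326401), Rational(-106815, 118724)) = Rational(20655924717, 38751632324)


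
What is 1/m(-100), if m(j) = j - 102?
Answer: -1/202 ≈ -0.0049505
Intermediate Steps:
m(j) = -102 + j
1/m(-100) = 1/(-102 - 100) = 1/(-202) = -1/202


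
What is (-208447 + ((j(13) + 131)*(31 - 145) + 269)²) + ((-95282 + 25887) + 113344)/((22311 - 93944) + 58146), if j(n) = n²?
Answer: 15524943838969/13487 ≈ 1.1511e+9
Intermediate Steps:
(-208447 + ((j(13) + 131)*(31 - 145) + 269)²) + ((-95282 + 25887) + 113344)/((22311 - 93944) + 58146) = (-208447 + ((13² + 131)*(31 - 145) + 269)²) + ((-95282 + 25887) + 113344)/((22311 - 93944) + 58146) = (-208447 + ((169 + 131)*(-114) + 269)²) + (-69395 + 113344)/(-71633 + 58146) = (-208447 + (300*(-114) + 269)²) + 43949/(-13487) = (-208447 + (-34200 + 269)²) + 43949*(-1/13487) = (-208447 + (-33931)²) - 43949/13487 = (-208447 + 1151312761) - 43949/13487 = 1151104314 - 43949/13487 = 15524943838969/13487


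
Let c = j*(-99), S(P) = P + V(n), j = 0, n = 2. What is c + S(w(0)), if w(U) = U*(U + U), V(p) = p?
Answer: 2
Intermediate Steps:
w(U) = 2*U**2 (w(U) = U*(2*U) = 2*U**2)
S(P) = 2 + P (S(P) = P + 2 = 2 + P)
c = 0 (c = 0*(-99) = 0)
c + S(w(0)) = 0 + (2 + 2*0**2) = 0 + (2 + 2*0) = 0 + (2 + 0) = 0 + 2 = 2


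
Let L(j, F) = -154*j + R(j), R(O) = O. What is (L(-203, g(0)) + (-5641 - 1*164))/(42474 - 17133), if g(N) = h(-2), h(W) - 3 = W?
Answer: 8418/8447 ≈ 0.99657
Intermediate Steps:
h(W) = 3 + W
g(N) = 1 (g(N) = 3 - 2 = 1)
L(j, F) = -153*j (L(j, F) = -154*j + j = -153*j)
(L(-203, g(0)) + (-5641 - 1*164))/(42474 - 17133) = (-153*(-203) + (-5641 - 1*164))/(42474 - 17133) = (31059 + (-5641 - 164))/25341 = (31059 - 5805)*(1/25341) = 25254*(1/25341) = 8418/8447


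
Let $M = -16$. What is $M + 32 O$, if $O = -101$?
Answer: $-3248$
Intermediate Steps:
$M + 32 O = -16 + 32 \left(-101\right) = -16 - 3232 = -3248$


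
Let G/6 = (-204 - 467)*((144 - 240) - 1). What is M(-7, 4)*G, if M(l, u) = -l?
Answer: 2733654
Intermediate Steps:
G = 390522 (G = 6*((-204 - 467)*((144 - 240) - 1)) = 6*(-671*(-96 - 1)) = 6*(-671*(-97)) = 6*65087 = 390522)
M(-7, 4)*G = -1*(-7)*390522 = 7*390522 = 2733654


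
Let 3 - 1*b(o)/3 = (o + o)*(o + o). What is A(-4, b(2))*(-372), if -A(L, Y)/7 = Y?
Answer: -101556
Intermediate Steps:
b(o) = 9 - 12*o² (b(o) = 9 - 3*(o + o)*(o + o) = 9 - 3*2*o*2*o = 9 - 12*o²)
A(L, Y) = -7*Y
A(-4, b(2))*(-372) = -7*(9 - 12*2²)*(-372) = -7*(9 - 12*4)*(-372) = -7*(9 - 48)*(-372) = -7*(-39)*(-372) = 273*(-372) = -101556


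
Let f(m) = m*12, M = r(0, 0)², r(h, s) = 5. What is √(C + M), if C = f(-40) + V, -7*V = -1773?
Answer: 2*I*√2471/7 ≈ 14.203*I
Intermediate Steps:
V = 1773/7 (V = -⅐*(-1773) = 1773/7 ≈ 253.29)
M = 25 (M = 5² = 25)
f(m) = 12*m
C = -1587/7 (C = 12*(-40) + 1773/7 = -480 + 1773/7 = -1587/7 ≈ -226.71)
√(C + M) = √(-1587/7 + 25) = √(-1412/7) = 2*I*√2471/7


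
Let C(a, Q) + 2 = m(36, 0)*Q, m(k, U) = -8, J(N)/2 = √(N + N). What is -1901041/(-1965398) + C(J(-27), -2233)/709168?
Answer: 345815845741/348449342216 ≈ 0.99244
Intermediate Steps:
J(N) = 2*√2*√N (J(N) = 2*√(N + N) = 2*√(2*N) = 2*(√2*√N) = 2*√2*√N)
C(a, Q) = -2 - 8*Q
-1901041/(-1965398) + C(J(-27), -2233)/709168 = -1901041/(-1965398) + (-2 - 8*(-2233))/709168 = -1901041*(-1/1965398) + (-2 + 17864)*(1/709168) = 1901041/1965398 + 17862*(1/709168) = 1901041/1965398 + 8931/354584 = 345815845741/348449342216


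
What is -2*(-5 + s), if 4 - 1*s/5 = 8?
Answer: 50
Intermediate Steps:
s = -20 (s = 20 - 5*8 = 20 - 40 = -20)
-2*(-5 + s) = -2*(-5 - 20) = -2*(-25) = 50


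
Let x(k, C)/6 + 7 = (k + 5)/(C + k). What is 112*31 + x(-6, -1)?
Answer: 24016/7 ≈ 3430.9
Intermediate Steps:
x(k, C) = -42 + 6*(5 + k)/(C + k) (x(k, C) = -42 + 6*((k + 5)/(C + k)) = -42 + 6*((5 + k)/(C + k)) = -42 + 6*(5 + k)/(C + k))
112*31 + x(-6, -1) = 112*31 + 6*(5 - 7*(-1) - 6*(-6))/(-1 - 6) = 3472 + 6*(5 + 7 + 36)/(-7) = 3472 + 6*(-⅐)*48 = 3472 - 288/7 = 24016/7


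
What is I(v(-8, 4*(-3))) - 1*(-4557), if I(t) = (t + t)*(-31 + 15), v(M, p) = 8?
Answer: 4301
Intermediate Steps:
I(t) = -32*t (I(t) = (2*t)*(-16) = -32*t)
I(v(-8, 4*(-3))) - 1*(-4557) = -32*8 - 1*(-4557) = -256 + 4557 = 4301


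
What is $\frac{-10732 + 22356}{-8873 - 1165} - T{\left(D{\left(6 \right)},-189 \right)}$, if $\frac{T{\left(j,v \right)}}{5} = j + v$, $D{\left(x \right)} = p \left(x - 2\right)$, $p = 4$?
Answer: $\frac{4335623}{5019} \approx 863.84$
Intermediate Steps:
$D{\left(x \right)} = -8 + 4 x$ ($D{\left(x \right)} = 4 \left(x - 2\right) = 4 \left(-2 + x\right) = -8 + 4 x$)
$T{\left(j,v \right)} = 5 j + 5 v$ ($T{\left(j,v \right)} = 5 \left(j + v\right) = 5 j + 5 v$)
$\frac{-10732 + 22356}{-8873 - 1165} - T{\left(D{\left(6 \right)},-189 \right)} = \frac{-10732 + 22356}{-8873 - 1165} - \left(5 \left(-8 + 4 \cdot 6\right) + 5 \left(-189\right)\right) = \frac{11624}{-10038} - \left(5 \left(-8 + 24\right) - 945\right) = 11624 \left(- \frac{1}{10038}\right) - \left(5 \cdot 16 - 945\right) = - \frac{5812}{5019} - \left(80 - 945\right) = - \frac{5812}{5019} - -865 = - \frac{5812}{5019} + 865 = \frac{4335623}{5019}$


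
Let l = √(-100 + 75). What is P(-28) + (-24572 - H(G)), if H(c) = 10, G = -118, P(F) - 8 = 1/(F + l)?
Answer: -19880394/809 - 5*I/809 ≈ -24574.0 - 0.0061805*I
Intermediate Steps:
l = 5*I (l = √(-25) = 5*I ≈ 5.0*I)
P(F) = 8 + 1/(F + 5*I)
P(-28) + (-24572 - H(G)) = (1 + 8*(-28) + 40*I)/(-28 + 5*I) + (-24572 - 1*10) = ((-28 - 5*I)/809)*(1 - 224 + 40*I) + (-24572 - 10) = ((-28 - 5*I)/809)*(-223 + 40*I) - 24582 = (-223 + 40*I)*(-28 - 5*I)/809 - 24582 = -24582 + (-223 + 40*I)*(-28 - 5*I)/809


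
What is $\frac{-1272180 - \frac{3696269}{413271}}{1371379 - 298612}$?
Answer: $- \frac{525758797049}{443343490857} \approx -1.1859$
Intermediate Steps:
$\frac{-1272180 - \frac{3696269}{413271}}{1371379 - 298612} = \frac{-1272180 - \frac{3696269}{413271}}{1072767} = \left(-1272180 - \frac{3696269}{413271}\right) \frac{1}{1072767} = \left(- \frac{525758797049}{413271}\right) \frac{1}{1072767} = - \frac{525758797049}{443343490857}$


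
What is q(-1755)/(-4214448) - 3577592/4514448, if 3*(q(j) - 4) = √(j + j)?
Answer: -78529132849/99093262212 - I*√390/4214448 ≈ -0.79248 - 4.6859e-6*I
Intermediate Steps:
q(j) = 4 + √2*√j/3 (q(j) = 4 + √(j + j)/3 = 4 + √(2*j)/3 = 4 + (√2*√j)/3 = 4 + √2*√j/3)
q(-1755)/(-4214448) - 3577592/4514448 = (4 + √2*√(-1755)/3)/(-4214448) - 3577592/4514448 = (4 + √2*(3*I*√195)/3)*(-1/4214448) - 3577592*1/4514448 = (4 + I*√390)*(-1/4214448) - 447199/564306 = (-1/1053612 - I*√390/4214448) - 447199/564306 = -78529132849/99093262212 - I*√390/4214448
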